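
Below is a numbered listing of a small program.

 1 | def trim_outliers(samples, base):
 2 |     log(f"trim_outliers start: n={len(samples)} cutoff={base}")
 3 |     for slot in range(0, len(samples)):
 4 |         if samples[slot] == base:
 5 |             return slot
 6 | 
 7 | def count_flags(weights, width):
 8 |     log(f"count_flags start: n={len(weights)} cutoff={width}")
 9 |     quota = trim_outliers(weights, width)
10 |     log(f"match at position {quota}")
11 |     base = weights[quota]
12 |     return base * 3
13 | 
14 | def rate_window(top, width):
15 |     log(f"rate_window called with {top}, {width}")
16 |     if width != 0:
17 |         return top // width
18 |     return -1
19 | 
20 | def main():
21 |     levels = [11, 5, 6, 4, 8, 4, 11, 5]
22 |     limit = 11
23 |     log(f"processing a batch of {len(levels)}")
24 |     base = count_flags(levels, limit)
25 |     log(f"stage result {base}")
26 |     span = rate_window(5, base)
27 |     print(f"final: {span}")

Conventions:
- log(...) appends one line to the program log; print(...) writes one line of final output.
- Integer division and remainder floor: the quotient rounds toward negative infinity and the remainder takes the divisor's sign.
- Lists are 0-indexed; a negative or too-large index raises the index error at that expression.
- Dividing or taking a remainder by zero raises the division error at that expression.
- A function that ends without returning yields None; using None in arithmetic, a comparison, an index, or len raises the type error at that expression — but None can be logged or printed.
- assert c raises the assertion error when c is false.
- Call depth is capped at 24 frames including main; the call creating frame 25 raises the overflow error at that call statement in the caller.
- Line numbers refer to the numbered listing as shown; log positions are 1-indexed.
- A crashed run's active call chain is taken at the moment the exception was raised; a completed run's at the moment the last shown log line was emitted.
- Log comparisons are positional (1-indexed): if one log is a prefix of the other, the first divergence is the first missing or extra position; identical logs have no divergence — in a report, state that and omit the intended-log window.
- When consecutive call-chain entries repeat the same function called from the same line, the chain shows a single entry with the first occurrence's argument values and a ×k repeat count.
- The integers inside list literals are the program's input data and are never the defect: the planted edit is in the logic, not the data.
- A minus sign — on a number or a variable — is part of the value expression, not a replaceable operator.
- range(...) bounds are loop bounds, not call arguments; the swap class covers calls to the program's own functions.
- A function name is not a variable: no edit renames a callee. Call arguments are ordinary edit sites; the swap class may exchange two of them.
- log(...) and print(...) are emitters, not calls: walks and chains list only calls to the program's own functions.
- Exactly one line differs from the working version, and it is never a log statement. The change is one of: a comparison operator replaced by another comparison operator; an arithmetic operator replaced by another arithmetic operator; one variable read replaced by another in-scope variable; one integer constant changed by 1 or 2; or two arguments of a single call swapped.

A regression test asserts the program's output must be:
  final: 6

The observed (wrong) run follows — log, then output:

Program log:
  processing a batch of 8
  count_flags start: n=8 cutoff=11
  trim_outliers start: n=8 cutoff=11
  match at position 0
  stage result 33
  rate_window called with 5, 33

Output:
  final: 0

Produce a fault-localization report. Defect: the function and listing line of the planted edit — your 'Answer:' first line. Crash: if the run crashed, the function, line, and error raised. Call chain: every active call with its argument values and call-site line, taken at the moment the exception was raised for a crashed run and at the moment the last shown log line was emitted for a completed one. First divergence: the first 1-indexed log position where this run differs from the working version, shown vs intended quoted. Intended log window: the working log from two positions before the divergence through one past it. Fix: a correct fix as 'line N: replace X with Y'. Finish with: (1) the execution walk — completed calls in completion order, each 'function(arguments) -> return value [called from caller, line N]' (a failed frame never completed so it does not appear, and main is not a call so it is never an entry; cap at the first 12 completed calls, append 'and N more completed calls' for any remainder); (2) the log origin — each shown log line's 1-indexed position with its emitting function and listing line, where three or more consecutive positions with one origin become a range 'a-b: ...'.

Answer: the defect is in main at line 26.
Key fact: Position 6 is the first bad log line: 'rate_window called with 5, 33' should read 'rate_window called with 33, 5'.
Call chain: main -> rate_window(5, 33) (called at line 26).
First divergence: at position 6 the run shows 'rate_window called with 5, 33' where the working version logs 'rate_window called with 33, 5'.
Intended log window:
  4: match at position 0
  5: stage result 33
  6: rate_window called with 33, 5
Execution walk:
  trim_outliers([11, 5, 6, 4, 8, 4, 11, 5], 11) -> 0  [called from count_flags, line 9]
  count_flags([11, 5, 6, 4, 8, 4, 11, 5], 11) -> 33  [called from main, line 24]
  rate_window(5, 33) -> 0  [called from main, line 26]
Log origin:
  1: logged in main at line 23
  2: logged in count_flags at line 8
  3: logged in trim_outliers at line 2
  4: logged in count_flags at line 10
  5: logged in main at line 25
  6: logged in rate_window at line 15
A correct fix: line 26: replace `rate_window(5, base)` with `rate_window(base, 5)`.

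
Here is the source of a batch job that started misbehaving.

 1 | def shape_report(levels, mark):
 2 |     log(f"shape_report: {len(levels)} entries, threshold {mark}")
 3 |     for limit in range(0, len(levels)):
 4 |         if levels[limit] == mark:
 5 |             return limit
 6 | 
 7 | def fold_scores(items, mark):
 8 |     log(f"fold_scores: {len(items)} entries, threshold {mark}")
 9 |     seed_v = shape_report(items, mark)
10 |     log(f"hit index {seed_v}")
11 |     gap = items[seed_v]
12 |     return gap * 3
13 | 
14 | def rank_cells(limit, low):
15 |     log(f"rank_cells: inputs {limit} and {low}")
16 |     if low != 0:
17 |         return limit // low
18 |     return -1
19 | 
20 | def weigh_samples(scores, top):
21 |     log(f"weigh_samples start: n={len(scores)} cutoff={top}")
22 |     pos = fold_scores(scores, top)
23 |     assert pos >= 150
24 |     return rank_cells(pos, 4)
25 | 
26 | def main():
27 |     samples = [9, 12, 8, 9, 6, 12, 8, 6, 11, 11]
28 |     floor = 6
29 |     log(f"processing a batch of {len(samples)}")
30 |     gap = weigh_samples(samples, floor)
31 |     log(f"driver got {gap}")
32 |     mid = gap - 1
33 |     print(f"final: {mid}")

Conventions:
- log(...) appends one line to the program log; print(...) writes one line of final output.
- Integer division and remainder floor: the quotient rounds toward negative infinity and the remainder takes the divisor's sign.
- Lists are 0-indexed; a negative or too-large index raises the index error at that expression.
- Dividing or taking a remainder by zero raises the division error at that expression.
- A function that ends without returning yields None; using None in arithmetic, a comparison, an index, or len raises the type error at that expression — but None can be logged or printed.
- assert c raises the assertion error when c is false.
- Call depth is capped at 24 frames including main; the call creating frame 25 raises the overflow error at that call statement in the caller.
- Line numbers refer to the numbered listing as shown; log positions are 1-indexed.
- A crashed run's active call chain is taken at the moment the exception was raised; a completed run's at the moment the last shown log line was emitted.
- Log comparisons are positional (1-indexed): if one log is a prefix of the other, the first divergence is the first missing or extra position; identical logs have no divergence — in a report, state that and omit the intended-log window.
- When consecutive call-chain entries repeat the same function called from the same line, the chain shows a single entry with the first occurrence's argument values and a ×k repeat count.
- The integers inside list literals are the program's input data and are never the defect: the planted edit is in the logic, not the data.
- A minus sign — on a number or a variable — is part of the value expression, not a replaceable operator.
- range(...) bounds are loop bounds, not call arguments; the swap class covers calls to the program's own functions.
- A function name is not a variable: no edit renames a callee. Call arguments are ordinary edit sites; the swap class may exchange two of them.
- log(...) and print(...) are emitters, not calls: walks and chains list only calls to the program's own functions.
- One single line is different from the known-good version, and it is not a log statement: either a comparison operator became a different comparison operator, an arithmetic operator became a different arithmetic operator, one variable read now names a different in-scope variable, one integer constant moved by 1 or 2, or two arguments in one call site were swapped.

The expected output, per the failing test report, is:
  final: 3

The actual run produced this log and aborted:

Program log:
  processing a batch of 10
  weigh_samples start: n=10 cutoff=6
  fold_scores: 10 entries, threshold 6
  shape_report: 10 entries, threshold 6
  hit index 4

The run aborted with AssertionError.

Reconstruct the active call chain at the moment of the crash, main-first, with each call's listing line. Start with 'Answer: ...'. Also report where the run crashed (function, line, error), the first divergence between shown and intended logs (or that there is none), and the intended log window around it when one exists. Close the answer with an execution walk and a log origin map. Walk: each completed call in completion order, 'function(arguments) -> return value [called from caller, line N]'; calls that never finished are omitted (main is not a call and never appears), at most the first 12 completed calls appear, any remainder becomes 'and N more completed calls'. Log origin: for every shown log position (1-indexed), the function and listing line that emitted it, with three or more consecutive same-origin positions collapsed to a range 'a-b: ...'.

Answer: main -> weigh_samples (called at line 30).
Key observation: Only 5 log lines were emitted before the run died; the intended continuation was 'rank_cells: inputs 18 and 4'.
Crash: weigh_samples, line 23, AssertionError.
First divergence: position 6 — the faulty run's log ends after 5 lines; the working version continues with 'rank_cells: inputs 18 and 4'.
Intended log window:
  4: shape_report: 10 entries, threshold 6
  5: hit index 4
  6: rank_cells: inputs 18 and 4
  7: driver got 4
Execution walk:
  shape_report([9, 12, 8, 9, 6, 12, 8, 6, 11, 11], 6) -> 4  [called from fold_scores, line 9]
  fold_scores([9, 12, 8, 9, 6, 12, 8, 6, 11, 11], 6) -> 18  [called from weigh_samples, line 22]
Log origin:
  1: from main, line 29
  2: from weigh_samples, line 21
  3: from fold_scores, line 8
  4: from shape_report, line 2
  5: from fold_scores, line 10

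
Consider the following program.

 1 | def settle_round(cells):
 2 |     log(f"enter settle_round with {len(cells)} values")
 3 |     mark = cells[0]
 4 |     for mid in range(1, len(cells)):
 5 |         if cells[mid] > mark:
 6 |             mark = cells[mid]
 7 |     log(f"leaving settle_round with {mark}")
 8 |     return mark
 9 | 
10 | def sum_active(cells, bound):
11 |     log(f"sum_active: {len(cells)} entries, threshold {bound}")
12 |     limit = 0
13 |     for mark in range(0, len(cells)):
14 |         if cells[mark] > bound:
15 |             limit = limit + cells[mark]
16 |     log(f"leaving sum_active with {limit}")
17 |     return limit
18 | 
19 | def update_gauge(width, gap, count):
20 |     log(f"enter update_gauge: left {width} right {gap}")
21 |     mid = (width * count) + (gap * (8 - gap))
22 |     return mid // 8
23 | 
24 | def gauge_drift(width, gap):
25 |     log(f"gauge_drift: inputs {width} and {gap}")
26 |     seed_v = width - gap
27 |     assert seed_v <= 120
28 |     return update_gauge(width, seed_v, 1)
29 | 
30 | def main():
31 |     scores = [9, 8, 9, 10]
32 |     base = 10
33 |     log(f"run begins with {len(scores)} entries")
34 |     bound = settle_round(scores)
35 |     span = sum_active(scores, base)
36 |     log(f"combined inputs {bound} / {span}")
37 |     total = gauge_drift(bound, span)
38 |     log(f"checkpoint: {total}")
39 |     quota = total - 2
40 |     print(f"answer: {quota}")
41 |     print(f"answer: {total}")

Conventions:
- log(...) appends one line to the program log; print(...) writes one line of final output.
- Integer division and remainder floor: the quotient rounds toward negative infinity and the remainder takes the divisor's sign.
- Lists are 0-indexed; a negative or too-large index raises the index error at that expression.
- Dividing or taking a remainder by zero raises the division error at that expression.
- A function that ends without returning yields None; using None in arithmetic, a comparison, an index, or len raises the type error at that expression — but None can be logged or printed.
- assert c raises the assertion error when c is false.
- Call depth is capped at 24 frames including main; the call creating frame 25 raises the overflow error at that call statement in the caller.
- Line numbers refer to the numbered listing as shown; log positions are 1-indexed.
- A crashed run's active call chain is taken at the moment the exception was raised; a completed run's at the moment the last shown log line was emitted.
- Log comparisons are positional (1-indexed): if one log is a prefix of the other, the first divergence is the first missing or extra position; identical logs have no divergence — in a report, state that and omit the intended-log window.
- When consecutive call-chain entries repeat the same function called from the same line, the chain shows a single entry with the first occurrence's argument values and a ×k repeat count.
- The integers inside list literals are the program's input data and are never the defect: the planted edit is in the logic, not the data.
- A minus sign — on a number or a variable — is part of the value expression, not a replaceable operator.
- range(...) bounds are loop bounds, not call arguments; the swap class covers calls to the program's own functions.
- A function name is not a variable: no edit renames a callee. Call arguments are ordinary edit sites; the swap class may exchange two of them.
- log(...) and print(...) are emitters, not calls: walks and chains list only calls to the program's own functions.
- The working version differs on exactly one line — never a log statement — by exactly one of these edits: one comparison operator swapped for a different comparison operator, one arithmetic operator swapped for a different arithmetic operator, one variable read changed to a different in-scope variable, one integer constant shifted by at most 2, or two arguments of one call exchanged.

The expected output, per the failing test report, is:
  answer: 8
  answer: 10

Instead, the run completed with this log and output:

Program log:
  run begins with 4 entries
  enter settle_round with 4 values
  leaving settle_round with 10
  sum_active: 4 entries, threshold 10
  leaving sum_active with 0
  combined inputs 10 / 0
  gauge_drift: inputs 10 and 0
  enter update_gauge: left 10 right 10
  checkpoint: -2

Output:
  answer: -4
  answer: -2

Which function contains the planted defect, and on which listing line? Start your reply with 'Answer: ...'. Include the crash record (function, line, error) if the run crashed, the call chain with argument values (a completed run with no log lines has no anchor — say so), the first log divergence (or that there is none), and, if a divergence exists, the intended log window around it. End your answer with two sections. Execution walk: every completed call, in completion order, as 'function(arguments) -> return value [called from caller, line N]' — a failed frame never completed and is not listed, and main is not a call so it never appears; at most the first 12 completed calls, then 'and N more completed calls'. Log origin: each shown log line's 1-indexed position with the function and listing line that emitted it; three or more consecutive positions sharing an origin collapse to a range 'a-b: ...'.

Answer: the defect is in update_gauge at line 21.
The tell: Position 9 is the first bad log line: 'checkpoint: -2' should read 'checkpoint: 10'.
Call chain: main.
First divergence: at position 9 the run shows 'checkpoint: -2' where the working version logs 'checkpoint: 10'.
Intended log window:
  7: gauge_drift: inputs 10 and 0
  8: enter update_gauge: left 10 right 10
  9: checkpoint: 10
Execution walk:
  settle_round([9, 8, 9, 10]) -> 10  [called from main, line 34]
  sum_active([9, 8, 9, 10], 10) -> 0  [called from main, line 35]
  update_gauge(10, 10, 1) -> -2  [called from gauge_drift, line 28]
  gauge_drift(10, 0) -> -2  [called from main, line 37]
Log origin:
  1: from main, line 33
  2: from settle_round, line 2
  3: from settle_round, line 7
  4: from sum_active, line 11
  5: from sum_active, line 16
  6: from main, line 36
  7: from gauge_drift, line 25
  8: from update_gauge, line 20
  9: from main, line 38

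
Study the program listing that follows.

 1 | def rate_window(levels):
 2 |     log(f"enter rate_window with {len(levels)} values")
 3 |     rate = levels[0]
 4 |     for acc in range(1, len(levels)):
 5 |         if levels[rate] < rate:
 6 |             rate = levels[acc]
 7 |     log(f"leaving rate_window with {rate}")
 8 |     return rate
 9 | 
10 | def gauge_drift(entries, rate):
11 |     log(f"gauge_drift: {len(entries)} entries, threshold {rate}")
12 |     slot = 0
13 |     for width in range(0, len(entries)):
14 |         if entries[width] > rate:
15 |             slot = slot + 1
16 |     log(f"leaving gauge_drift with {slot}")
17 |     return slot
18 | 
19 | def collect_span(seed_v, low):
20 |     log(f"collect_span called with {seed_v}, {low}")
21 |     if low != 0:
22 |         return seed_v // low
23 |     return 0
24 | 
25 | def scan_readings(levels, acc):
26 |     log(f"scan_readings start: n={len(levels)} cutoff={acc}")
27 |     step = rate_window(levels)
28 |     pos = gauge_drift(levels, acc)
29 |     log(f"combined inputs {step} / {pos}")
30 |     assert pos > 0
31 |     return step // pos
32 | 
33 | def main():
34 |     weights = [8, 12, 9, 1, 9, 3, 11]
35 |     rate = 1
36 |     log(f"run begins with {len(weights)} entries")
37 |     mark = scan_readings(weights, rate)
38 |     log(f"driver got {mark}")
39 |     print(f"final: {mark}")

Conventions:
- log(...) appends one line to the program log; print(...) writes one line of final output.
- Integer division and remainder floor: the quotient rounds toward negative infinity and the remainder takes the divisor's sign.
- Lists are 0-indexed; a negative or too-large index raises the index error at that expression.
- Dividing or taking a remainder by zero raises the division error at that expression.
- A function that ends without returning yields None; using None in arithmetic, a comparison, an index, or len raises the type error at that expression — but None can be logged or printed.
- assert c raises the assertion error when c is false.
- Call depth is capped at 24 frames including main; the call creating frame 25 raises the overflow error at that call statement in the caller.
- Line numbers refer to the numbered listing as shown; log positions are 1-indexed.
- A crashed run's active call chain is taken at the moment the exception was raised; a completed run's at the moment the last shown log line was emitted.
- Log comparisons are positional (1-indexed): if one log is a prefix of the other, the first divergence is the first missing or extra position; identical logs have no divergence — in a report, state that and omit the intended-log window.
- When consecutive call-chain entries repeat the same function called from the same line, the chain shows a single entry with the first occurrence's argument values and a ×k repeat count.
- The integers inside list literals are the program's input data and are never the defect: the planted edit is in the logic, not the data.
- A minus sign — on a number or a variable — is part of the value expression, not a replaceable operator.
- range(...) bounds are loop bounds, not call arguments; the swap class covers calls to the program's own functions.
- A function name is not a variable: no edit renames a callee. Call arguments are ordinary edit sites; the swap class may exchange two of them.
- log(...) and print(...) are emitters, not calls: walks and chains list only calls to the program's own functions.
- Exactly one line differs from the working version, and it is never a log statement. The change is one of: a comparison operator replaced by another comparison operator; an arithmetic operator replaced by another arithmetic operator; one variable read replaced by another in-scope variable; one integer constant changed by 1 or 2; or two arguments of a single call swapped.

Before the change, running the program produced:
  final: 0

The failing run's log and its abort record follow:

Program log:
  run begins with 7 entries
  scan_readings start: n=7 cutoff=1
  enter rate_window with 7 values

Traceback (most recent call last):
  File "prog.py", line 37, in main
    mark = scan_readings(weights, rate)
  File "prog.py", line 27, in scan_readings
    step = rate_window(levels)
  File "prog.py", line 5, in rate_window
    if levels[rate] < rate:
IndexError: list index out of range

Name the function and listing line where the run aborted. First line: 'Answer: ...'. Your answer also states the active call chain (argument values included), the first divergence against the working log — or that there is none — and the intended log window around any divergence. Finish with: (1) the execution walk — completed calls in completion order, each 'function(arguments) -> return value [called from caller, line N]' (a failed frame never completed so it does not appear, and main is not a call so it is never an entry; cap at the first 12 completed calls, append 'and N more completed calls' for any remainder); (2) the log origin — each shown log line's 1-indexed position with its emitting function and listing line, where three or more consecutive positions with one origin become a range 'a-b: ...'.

Answer: the error was raised in rate_window, line 5.
Key fact: The log ends early — 3 lines, where the working version next logs 'leaving rate_window with 1'.
Call chain: main -> scan_readings([8, 12, 9, 1, 9, 3, 11], 1) (called at line 37) -> rate_window([8, 12, 9, 1, 9, 3, 11]) (called at line 27).
First divergence: position 4; the shown log stops at 3 lines while the working version next logs 'leaving rate_window with 1'.
Intended log window:
  2: scan_readings start: n=7 cutoff=1
  3: enter rate_window with 7 values
  4: leaving rate_window with 1
  5: gauge_drift: 7 entries, threshold 1
Execution walk:
  (no call completed)
Origin of each log line:
  1: emitted by main (line 36)
  2: emitted by scan_readings (line 26)
  3: emitted by rate_window (line 2)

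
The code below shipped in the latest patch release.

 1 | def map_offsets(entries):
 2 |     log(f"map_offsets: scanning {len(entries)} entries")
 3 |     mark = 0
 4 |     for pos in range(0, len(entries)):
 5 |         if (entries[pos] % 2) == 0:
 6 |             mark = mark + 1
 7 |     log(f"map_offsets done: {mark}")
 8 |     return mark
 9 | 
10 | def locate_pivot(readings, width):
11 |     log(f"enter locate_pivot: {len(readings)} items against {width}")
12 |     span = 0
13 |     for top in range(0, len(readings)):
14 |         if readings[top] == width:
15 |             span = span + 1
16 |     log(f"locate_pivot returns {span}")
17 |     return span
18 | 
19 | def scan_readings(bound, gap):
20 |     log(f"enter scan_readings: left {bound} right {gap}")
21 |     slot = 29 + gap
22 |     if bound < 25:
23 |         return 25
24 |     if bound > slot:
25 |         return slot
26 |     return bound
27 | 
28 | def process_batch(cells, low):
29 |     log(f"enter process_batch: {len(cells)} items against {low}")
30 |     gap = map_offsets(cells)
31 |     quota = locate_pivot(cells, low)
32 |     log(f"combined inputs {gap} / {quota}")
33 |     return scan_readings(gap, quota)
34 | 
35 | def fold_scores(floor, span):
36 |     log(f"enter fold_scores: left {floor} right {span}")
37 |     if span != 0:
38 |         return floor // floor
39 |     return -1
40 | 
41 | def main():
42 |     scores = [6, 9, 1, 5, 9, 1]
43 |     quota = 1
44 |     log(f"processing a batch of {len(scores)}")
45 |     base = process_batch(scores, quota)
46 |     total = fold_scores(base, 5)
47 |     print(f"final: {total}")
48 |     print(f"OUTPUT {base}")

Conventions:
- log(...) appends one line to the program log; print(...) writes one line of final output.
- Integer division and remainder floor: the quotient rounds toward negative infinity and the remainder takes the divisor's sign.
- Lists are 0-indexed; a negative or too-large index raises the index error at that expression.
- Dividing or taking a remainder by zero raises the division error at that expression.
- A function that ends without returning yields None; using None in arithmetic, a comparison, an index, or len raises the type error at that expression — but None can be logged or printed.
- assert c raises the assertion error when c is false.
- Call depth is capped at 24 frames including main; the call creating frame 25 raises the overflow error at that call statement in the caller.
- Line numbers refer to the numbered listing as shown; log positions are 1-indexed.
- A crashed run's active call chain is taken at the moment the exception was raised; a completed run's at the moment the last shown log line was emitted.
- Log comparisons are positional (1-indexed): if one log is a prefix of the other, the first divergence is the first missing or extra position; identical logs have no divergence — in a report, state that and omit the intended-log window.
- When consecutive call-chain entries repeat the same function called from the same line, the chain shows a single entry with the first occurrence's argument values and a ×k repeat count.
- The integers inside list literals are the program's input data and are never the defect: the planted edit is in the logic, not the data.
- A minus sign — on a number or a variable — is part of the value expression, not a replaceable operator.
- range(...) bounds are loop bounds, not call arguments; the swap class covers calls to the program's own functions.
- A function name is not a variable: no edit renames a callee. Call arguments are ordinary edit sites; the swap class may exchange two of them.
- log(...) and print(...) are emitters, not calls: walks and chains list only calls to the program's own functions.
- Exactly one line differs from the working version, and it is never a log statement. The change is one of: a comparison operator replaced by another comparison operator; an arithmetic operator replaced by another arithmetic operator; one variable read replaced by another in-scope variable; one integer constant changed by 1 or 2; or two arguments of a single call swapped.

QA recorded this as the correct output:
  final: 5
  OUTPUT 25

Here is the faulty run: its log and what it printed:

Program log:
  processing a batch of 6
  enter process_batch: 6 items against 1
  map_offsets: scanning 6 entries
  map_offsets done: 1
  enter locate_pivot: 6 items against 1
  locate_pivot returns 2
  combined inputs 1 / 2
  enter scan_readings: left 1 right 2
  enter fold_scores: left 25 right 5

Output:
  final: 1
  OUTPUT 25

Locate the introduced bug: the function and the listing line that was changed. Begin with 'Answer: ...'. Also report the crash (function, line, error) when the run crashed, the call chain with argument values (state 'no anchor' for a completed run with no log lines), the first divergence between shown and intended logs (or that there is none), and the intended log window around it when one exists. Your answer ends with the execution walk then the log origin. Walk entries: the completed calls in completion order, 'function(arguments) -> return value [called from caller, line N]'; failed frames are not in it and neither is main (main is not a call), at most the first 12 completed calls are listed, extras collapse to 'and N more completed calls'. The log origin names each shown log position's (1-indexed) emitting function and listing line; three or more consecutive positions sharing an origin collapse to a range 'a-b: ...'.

Answer: the defect is in fold_scores at line 38.
Core observation: Nothing in the log betrays the bug — only the output does.
Call chain: main -> fold_scores(25, 5) (called at line 46).
First divergence: there is none — every log position agrees.
Execution walk:
  map_offsets([6, 9, 1, 5, 9, 1]) -> 1  [called from process_batch, line 30]
  locate_pivot([6, 9, 1, 5, 9, 1], 1) -> 2  [called from process_batch, line 31]
  scan_readings(1, 2) -> 25  [called from process_batch, line 33]
  process_batch([6, 9, 1, 5, 9, 1], 1) -> 25  [called from main, line 45]
  fold_scores(25, 5) -> 1  [called from main, line 46]
Log line origins:
  1 — main, line 44
  2 — process_batch, line 29
  3 — map_offsets, line 2
  4 — map_offsets, line 7
  5 — locate_pivot, line 11
  6 — locate_pivot, line 16
  7 — process_batch, line 32
  8 — scan_readings, line 20
  9 — fold_scores, line 36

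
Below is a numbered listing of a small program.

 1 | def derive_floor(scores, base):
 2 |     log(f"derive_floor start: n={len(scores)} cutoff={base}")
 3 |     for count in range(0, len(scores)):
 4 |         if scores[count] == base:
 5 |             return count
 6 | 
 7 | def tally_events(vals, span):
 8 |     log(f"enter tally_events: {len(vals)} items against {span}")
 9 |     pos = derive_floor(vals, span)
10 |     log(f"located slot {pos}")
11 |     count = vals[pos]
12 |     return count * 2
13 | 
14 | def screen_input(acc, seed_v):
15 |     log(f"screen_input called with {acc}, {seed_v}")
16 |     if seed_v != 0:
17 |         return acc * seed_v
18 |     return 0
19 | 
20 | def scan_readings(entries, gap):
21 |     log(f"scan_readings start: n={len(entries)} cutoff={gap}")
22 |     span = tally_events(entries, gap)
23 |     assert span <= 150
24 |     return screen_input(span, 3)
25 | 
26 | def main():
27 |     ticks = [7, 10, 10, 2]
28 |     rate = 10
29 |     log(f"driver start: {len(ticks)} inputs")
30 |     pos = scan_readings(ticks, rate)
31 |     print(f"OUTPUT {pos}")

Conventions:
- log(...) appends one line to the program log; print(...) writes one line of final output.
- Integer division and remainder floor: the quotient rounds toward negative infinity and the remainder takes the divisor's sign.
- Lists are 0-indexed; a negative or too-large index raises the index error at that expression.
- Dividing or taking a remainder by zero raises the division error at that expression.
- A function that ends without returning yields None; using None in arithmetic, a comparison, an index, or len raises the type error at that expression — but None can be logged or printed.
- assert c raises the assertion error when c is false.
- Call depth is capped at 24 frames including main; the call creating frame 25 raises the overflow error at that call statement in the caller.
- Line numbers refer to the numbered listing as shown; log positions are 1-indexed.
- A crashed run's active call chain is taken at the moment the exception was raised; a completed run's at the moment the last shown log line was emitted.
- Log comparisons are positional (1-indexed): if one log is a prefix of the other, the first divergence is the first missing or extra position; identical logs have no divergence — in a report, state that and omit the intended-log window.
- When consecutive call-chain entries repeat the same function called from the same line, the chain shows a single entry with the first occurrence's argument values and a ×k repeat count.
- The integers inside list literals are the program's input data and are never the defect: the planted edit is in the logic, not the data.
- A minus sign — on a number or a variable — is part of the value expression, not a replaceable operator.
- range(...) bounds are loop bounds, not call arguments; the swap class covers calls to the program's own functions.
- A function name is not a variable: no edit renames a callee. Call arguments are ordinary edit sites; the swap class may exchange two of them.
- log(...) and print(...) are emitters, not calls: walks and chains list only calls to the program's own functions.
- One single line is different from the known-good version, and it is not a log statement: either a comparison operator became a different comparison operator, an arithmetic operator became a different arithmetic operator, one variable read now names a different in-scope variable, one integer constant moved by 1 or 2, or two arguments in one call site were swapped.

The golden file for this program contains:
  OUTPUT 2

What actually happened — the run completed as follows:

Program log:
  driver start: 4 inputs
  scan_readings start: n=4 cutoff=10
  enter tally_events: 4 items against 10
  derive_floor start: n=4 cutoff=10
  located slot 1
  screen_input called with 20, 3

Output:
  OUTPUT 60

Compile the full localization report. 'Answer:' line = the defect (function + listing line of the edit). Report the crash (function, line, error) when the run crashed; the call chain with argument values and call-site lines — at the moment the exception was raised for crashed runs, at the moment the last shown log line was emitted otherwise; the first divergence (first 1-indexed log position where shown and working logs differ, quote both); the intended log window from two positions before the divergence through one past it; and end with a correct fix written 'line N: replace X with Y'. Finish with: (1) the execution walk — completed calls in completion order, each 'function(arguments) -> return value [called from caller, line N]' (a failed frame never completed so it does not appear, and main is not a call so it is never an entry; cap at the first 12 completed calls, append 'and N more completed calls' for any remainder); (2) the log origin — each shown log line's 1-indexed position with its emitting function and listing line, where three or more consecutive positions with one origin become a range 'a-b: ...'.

Answer: the defect is in screen_input at line 17.
The tell: The logs agree in full; only the final output differs.
Call chain: main -> scan_readings([7, 10, 10, 2], 10) (called at line 30) -> screen_input(20, 3) (called at line 24).
First divergence: there is none — every log position agrees.
Execution walk:
  derive_floor([7, 10, 10, 2], 10) -> 1  [called from tally_events, line 9]
  tally_events([7, 10, 10, 2], 10) -> 20  [called from scan_readings, line 22]
  screen_input(20, 3) -> 60  [called from scan_readings, line 24]
  scan_readings([7, 10, 10, 2], 10) -> 60  [called from main, line 30]
Log origins:
  1: from main, line 29
  2: from scan_readings, line 21
  3: from tally_events, line 8
  4: from derive_floor, line 2
  5: from tally_events, line 10
  6: from screen_input, line 15
A correct fix: line 17: replace `*` with `%`.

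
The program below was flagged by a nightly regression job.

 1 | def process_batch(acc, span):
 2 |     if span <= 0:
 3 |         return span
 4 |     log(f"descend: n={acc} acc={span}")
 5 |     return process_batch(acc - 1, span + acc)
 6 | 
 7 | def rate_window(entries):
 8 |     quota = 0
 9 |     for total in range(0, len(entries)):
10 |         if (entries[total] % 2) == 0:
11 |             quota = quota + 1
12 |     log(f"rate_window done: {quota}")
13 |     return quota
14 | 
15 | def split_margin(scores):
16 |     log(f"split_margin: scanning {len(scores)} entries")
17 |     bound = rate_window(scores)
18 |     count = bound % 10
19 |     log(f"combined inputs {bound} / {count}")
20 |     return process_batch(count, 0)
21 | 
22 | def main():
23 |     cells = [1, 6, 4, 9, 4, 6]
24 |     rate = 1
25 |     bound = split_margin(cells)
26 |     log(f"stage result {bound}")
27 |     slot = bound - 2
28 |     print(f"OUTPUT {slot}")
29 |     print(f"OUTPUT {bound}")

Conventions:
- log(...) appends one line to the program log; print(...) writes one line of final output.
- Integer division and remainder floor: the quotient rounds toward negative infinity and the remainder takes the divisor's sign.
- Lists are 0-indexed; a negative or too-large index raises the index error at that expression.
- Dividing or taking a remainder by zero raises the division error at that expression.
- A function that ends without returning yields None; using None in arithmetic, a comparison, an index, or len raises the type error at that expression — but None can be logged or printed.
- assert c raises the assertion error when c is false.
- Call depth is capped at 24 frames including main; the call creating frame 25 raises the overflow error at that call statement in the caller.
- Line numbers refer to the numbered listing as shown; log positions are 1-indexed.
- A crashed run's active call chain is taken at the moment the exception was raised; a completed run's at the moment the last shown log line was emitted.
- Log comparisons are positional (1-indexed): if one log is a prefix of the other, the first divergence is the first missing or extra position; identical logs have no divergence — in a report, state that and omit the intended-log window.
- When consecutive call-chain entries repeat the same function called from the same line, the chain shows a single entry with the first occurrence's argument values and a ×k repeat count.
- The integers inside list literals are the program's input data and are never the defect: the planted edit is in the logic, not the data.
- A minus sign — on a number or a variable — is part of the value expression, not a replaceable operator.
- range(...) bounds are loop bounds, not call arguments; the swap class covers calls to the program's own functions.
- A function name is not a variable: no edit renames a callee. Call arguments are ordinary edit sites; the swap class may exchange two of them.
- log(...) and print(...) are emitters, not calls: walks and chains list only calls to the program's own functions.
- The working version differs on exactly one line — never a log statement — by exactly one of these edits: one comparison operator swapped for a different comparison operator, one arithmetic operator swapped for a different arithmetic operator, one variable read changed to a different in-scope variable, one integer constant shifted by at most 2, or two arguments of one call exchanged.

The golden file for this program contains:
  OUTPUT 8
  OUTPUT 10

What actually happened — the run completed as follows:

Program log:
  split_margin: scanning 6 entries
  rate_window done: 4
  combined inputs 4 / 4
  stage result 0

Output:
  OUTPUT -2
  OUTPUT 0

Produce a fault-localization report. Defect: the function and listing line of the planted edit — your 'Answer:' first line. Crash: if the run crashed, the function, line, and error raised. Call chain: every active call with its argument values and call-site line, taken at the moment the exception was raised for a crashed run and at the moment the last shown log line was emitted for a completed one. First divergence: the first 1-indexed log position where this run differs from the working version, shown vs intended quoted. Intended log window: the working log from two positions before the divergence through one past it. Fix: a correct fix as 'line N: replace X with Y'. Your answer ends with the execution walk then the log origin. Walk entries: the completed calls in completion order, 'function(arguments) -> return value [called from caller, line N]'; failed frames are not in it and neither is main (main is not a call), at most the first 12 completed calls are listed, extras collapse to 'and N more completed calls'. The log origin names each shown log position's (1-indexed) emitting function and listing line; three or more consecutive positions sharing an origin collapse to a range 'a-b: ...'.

Answer: the defect is in process_batch at line 2.
Key observation: At log position 4 the runs split — shown 'stage result 0', but the working version logs 'descend: n=4 acc=0'.
Call chain: main.
First divergence: position 4; shown 'stage result 0' vs intended 'descend: n=4 acc=0'.
Intended log window:
  2: rate_window done: 4
  3: combined inputs 4 / 4
  4: descend: n=4 acc=0
  5: descend: n=3 acc=4
Execution walk:
  rate_window([1, 6, 4, 9, 4, 6]) -> 4  [called from split_margin, line 17]
  process_batch(4, 0) -> 0  [called from split_margin, line 20]
  split_margin([1, 6, 4, 9, 4, 6]) -> 0  [called from main, line 25]
Log origin:
  1: emitted by split_margin (line 16)
  2: emitted by rate_window (line 12)
  3: emitted by split_margin (line 19)
  4: emitted by main (line 26)
A correct fix: line 2: replace `span` with `acc`.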